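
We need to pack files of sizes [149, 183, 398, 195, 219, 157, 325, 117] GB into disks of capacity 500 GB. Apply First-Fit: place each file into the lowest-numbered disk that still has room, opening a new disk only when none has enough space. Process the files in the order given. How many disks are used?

149 GB → disk 1 (remaining 351 GB)
183 GB → disk 1 (remaining 168 GB)
398 GB → disk 2 (remaining 102 GB)
195 GB → disk 3 (remaining 305 GB)
219 GB → disk 3 (remaining 86 GB)
157 GB → disk 1 (remaining 11 GB)
325 GB → disk 4 (remaining 175 GB)
117 GB → disk 4 (remaining 58 GB)
Final disks: [149,183,157] [398] [195,219] [325,117].

4 disks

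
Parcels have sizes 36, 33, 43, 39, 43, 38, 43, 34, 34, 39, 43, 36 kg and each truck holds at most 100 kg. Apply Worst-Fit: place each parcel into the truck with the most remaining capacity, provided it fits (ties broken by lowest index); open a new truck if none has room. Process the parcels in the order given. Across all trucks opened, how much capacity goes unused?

139

36 kg → truck 1 (remaining 64 kg)
33 kg → truck 1 (remaining 31 kg)
43 kg → truck 2 (remaining 57 kg)
39 kg → truck 2 (remaining 18 kg)
43 kg → truck 3 (remaining 57 kg)
38 kg → truck 3 (remaining 19 kg)
43 kg → truck 4 (remaining 57 kg)
34 kg → truck 4 (remaining 23 kg)
34 kg → truck 5 (remaining 66 kg)
39 kg → truck 5 (remaining 27 kg)
43 kg → truck 6 (remaining 57 kg)
36 kg → truck 6 (remaining 21 kg)
6 trucks × 100 kg = 600 kg; used 461 kg; unused 139 kg.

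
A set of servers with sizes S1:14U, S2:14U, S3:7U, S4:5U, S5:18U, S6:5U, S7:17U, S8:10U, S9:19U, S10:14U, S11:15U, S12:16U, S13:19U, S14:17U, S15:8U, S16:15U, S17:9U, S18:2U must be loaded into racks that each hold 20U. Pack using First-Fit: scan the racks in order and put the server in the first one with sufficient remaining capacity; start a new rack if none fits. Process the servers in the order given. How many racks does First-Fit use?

13

S1 (14U) → rack 1 (remaining 6U)
S2 (14U) → rack 2 (remaining 6U)
S3 (7U) → rack 3 (remaining 13U)
S4 (5U) → rack 1 (remaining 1U)
S5 (18U) → rack 4 (remaining 2U)
S6 (5U) → rack 2 (remaining 1U)
S7 (17U) → rack 5 (remaining 3U)
S8 (10U) → rack 3 (remaining 3U)
S9 (19U) → rack 6 (remaining 1U)
S10 (14U) → rack 7 (remaining 6U)
S11 (15U) → rack 8 (remaining 5U)
S12 (16U) → rack 9 (remaining 4U)
S13 (19U) → rack 10 (remaining 1U)
S14 (17U) → rack 11 (remaining 3U)
S15 (8U) → rack 12 (remaining 12U)
S16 (15U) → rack 13 (remaining 5U)
S17 (9U) → rack 12 (remaining 3U)
S18 (2U) → rack 3 (remaining 1U)
Final racks: [14,5] [14,5] [7,10,2] [18] [17] [19] [14] [15] [16] [19] [17] [8,9] [15].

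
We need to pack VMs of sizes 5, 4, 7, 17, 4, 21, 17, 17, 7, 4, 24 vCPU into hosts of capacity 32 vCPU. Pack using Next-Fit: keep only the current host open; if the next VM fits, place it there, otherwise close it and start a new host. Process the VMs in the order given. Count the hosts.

6

5 vCPU → host 1 (remaining 27 vCPU)
4 vCPU → host 1 (remaining 23 vCPU)
7 vCPU → host 1 (remaining 16 vCPU)
17 vCPU → host 2 (remaining 15 vCPU)
4 vCPU → host 2 (remaining 11 vCPU)
21 vCPU → host 3 (remaining 11 vCPU)
17 vCPU → host 4 (remaining 15 vCPU)
17 vCPU → host 5 (remaining 15 vCPU)
7 vCPU → host 5 (remaining 8 vCPU)
4 vCPU → host 5 (remaining 4 vCPU)
24 vCPU → host 6 (remaining 8 vCPU)
Final hosts: [5,4,7] [17,4] [21] [17] [17,7,4] [24].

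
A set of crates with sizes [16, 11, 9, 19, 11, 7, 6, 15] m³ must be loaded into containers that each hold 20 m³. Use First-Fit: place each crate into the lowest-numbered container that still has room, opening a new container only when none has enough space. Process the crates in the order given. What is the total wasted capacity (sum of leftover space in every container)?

container 1: place 16 m³, 4 m³ left
container 2: place 11 m³, 9 m³ left
container 2: place 9 m³, 0 m³ left
container 3: place 19 m³, 1 m³ left
container 4: place 11 m³, 9 m³ left
container 4: place 7 m³, 2 m³ left
container 5: place 6 m³, 14 m³ left
container 6: place 15 m³, 5 m³ left
6 containers × 20 m³ = 120 m³; used 94 m³; unused 26 m³.

26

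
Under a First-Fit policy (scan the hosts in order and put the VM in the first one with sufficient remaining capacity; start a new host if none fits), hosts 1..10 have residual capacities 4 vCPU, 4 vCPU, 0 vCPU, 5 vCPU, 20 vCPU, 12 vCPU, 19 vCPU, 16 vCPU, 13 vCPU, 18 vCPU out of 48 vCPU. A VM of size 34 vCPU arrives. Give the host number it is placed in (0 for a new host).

0

No host has ≥ 34 vCPU free, so a new host is opened.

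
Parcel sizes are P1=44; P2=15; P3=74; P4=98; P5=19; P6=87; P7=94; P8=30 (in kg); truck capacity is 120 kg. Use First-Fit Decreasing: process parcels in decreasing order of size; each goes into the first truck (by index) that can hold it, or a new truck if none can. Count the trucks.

4 trucks

Sorted descending: 98, 94, 87, 74, 44, 30, 19, 15.
truck 1: place 98 kg, 22 kg left
truck 2: place 94 kg, 26 kg left
truck 3: place 87 kg, 33 kg left
truck 4: place 74 kg, 46 kg left
truck 4: place 44 kg, 2 kg left
truck 3: place 30 kg, 3 kg left
truck 1: place 19 kg, 3 kg left
truck 2: place 15 kg, 11 kg left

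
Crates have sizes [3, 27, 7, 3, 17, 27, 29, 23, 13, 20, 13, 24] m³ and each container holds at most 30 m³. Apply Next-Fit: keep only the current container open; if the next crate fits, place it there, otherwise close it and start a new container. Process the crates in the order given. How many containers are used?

Put 3 m³ in container 1; 27 m³ remain.
Put 27 m³ in container 1; 0 m³ remain.
Put 7 m³ in container 2; 23 m³ remain.
Put 3 m³ in container 2; 20 m³ remain.
Put 17 m³ in container 2; 3 m³ remain.
Put 27 m³ in container 3; 3 m³ remain.
Put 29 m³ in container 4; 1 m³ remain.
Put 23 m³ in container 5; 7 m³ remain.
Put 13 m³ in container 6; 17 m³ remain.
Put 20 m³ in container 7; 10 m³ remain.
Put 13 m³ in container 8; 17 m³ remain.
Put 24 m³ in container 9; 6 m³ remain.
Final containers: [3,27] [7,3,17] [27] [29] [23] [13] [20] [13] [24].

9 containers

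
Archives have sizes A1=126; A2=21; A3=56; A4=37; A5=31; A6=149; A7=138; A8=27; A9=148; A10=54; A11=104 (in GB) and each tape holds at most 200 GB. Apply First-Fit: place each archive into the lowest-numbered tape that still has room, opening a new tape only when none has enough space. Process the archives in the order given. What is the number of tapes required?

tape 1: place A1 (126 GB), 74 GB left
tape 1: place A2 (21 GB), 53 GB left
tape 2: place A3 (56 GB), 144 GB left
tape 1: place A4 (37 GB), 16 GB left
tape 2: place A5 (31 GB), 113 GB left
tape 3: place A6 (149 GB), 51 GB left
tape 4: place A7 (138 GB), 62 GB left
tape 2: place A8 (27 GB), 86 GB left
tape 5: place A9 (148 GB), 52 GB left
tape 2: place A10 (54 GB), 32 GB left
tape 6: place A11 (104 GB), 96 GB left
Final tapes: [126,21,37] [56,31,27,54] [149] [138] [148] [104].

6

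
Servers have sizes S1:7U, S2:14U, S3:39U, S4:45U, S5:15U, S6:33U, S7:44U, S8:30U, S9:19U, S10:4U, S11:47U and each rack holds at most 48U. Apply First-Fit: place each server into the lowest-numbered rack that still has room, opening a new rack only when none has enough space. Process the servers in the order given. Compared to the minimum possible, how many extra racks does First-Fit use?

First-Fit: [7,14,15,4] [39] [45] [33] [44] [30] [19] [47] → 8 racks.
Total size 297U; any packing needs at least ⌈297/48⌉ = 7 racks.
An optimal packing achieves that bound: [47] [45] [44,4] [39,7] [33,15] [30,14] [19] → 7 racks.
Excess: 8 − 7 = 1.

1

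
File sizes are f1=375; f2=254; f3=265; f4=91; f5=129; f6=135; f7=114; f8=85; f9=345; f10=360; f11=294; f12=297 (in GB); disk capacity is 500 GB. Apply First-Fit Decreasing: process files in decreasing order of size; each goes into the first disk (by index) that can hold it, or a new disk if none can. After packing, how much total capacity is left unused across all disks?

Sorted descending: 375, 360, 345, 297, 294, 265, 254, 135, 129, 114, 91, 85.
375 GB → disk 1 (remaining 125 GB)
360 GB → disk 2 (remaining 140 GB)
345 GB → disk 3 (remaining 155 GB)
297 GB → disk 4 (remaining 203 GB)
294 GB → disk 5 (remaining 206 GB)
265 GB → disk 6 (remaining 235 GB)
254 GB → disk 7 (remaining 246 GB)
135 GB → disk 2 (remaining 5 GB)
129 GB → disk 3 (remaining 26 GB)
114 GB → disk 1 (remaining 11 GB)
91 GB → disk 4 (remaining 112 GB)
85 GB → disk 4 (remaining 27 GB)
7 disks × 500 GB = 3500 GB; used 2744 GB; unused 756 GB.

756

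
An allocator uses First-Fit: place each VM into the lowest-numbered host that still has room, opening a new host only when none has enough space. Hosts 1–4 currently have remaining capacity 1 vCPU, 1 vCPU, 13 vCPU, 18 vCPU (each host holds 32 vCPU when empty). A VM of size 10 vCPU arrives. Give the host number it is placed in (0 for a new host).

Hosts with room: host 3 (13 vCPU), host 4 (18 vCPU).
The first with room is host 3.

3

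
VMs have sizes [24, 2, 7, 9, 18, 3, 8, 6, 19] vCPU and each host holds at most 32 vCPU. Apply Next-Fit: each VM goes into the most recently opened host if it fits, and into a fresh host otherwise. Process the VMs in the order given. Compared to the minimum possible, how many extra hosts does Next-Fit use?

1

Next-Fit: [24,2] [7,9] [18,3,8] [6,19] → 4 hosts.
Total size 96 vCPU; any packing needs at least ⌈96/32⌉ = 3 hosts.
An optimal packing achieves that bound: [24,8] [19,7,6] [18,9,3,2] → 3 hosts.
Excess: 4 − 3 = 1.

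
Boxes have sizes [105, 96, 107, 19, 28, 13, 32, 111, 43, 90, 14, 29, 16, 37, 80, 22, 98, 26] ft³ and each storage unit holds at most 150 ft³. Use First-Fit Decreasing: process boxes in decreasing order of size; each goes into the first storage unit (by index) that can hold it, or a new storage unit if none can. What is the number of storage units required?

Sorted descending: 111, 107, 105, 98, 96, 90, 80, 43, 37, 32, 29, 28, 26, 22, 19, 16, 14, 13.
storage unit 1: place 111 ft³, 39 ft³ left
storage unit 2: place 107 ft³, 43 ft³ left
storage unit 3: place 105 ft³, 45 ft³ left
storage unit 4: place 98 ft³, 52 ft³ left
storage unit 5: place 96 ft³, 54 ft³ left
storage unit 6: place 90 ft³, 60 ft³ left
storage unit 7: place 80 ft³, 70 ft³ left
storage unit 2: place 43 ft³, 0 ft³ left
storage unit 1: place 37 ft³, 2 ft³ left
storage unit 3: place 32 ft³, 13 ft³ left
storage unit 4: place 29 ft³, 23 ft³ left
storage unit 5: place 28 ft³, 26 ft³ left
storage unit 5: place 26 ft³, 0 ft³ left
storage unit 4: place 22 ft³, 1 ft³ left
storage unit 6: place 19 ft³, 41 ft³ left
storage unit 6: place 16 ft³, 25 ft³ left
storage unit 6: place 14 ft³, 11 ft³ left
storage unit 3: place 13 ft³, 0 ft³ left
Final storage units: [111,37] [107,43] [105,32,13] [98,29,22] [96,28,26] [90,19,16,14] [80].

7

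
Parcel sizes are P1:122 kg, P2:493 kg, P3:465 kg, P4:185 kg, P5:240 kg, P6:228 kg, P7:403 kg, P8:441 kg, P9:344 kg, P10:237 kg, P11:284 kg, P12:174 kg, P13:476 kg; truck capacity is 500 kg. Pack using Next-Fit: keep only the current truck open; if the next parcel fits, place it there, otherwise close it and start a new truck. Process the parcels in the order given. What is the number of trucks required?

truck 1: place P1 (122 kg), 378 kg left
truck 2: place P2 (493 kg), 7 kg left
truck 3: place P3 (465 kg), 35 kg left
truck 4: place P4 (185 kg), 315 kg left
truck 4: place P5 (240 kg), 75 kg left
truck 5: place P6 (228 kg), 272 kg left
truck 6: place P7 (403 kg), 97 kg left
truck 7: place P8 (441 kg), 59 kg left
truck 8: place P9 (344 kg), 156 kg left
truck 9: place P10 (237 kg), 263 kg left
truck 10: place P11 (284 kg), 216 kg left
truck 10: place P12 (174 kg), 42 kg left
truck 11: place P13 (476 kg), 24 kg left

11 trucks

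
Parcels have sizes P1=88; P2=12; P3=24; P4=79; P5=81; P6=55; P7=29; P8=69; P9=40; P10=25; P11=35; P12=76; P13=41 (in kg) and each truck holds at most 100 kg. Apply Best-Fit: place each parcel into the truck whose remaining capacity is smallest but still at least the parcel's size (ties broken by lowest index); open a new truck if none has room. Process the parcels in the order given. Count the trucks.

8

Put P1 (88 kg) in truck 1; 12 kg remain.
Put P2 (12 kg) in truck 1; 0 kg remain.
Put P3 (24 kg) in truck 2; 76 kg remain.
Put P4 (79 kg) in truck 3; 21 kg remain.
Put P5 (81 kg) in truck 4; 19 kg remain.
Put P6 (55 kg) in truck 2; 21 kg remain.
Put P7 (29 kg) in truck 5; 71 kg remain.
Put P8 (69 kg) in truck 5; 2 kg remain.
Put P9 (40 kg) in truck 6; 60 kg remain.
Put P10 (25 kg) in truck 6; 35 kg remain.
Put P11 (35 kg) in truck 6; 0 kg remain.
Put P12 (76 kg) in truck 7; 24 kg remain.
Put P13 (41 kg) in truck 8; 59 kg remain.
Final trucks: [88,12] [24,55] [79] [81] [29,69] [40,25,35] [76] [41].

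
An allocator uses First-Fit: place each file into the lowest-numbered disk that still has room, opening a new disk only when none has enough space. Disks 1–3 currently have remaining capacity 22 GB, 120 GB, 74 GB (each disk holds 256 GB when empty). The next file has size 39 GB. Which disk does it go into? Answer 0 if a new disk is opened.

Disks with room: disk 2 (120 GB), disk 3 (74 GB).
The first with room is disk 2.

2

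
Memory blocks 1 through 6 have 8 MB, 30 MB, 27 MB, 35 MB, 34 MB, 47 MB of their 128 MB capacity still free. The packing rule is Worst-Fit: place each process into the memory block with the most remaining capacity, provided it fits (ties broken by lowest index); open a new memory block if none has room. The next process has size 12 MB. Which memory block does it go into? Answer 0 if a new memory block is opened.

Memory blocks with room: memory block 2 (30 MB), memory block 3 (27 MB), memory block 4 (35 MB), memory block 5 (34 MB), memory block 6 (47 MB).
Most room is memory block 6 with 47 MB free.

6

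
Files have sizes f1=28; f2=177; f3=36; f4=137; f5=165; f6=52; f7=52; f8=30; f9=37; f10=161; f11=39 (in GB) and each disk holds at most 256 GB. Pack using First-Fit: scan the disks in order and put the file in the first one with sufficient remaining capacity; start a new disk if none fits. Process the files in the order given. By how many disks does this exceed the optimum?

0

First-Fit: [28,177,36] [137,52,52] [165,30,37] [161,39] → 4 disks.
Total size 914 GB; any packing needs at least ⌈914/256⌉ = 4 disks.
So 4 is already optimal.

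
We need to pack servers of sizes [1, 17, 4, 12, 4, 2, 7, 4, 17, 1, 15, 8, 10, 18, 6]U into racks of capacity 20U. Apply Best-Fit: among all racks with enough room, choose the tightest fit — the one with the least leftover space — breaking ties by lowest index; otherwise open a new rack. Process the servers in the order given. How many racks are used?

1U → rack 1 (remaining 19U)
17U → rack 1 (remaining 2U)
4U → rack 2 (remaining 16U)
12U → rack 2 (remaining 4U)
4U → rack 2 (remaining 0U)
2U → rack 1 (remaining 0U)
7U → rack 3 (remaining 13U)
4U → rack 3 (remaining 9U)
17U → rack 4 (remaining 3U)
1U → rack 4 (remaining 2U)
15U → rack 5 (remaining 5U)
8U → rack 3 (remaining 1U)
10U → rack 6 (remaining 10U)
18U → rack 7 (remaining 2U)
6U → rack 6 (remaining 4U)
Final racks: [1,17,2] [4,12,4] [7,4,8] [17,1] [15] [10,6] [18].

7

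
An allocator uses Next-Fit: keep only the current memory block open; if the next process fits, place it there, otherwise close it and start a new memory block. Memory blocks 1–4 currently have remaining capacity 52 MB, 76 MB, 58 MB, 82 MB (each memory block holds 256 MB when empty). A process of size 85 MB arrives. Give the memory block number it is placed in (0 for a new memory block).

0

Next-Fit only looks at memory block 4, which has 82 MB free.
85 MB does not fit, so a new memory block is opened.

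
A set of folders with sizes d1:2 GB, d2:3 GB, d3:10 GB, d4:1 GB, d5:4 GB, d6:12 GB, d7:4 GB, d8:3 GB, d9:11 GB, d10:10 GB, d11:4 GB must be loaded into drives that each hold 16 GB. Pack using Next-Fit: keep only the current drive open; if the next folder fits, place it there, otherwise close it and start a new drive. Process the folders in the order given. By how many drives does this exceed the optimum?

1

Next-Fit: [2,3,10,1] [4,12] [4,3] [11] [10,4] → 5 drives.
Total size 64 GB; any packing needs at least ⌈64/16⌉ = 4 drives.
An optimal packing achieves that bound: [12,4] [11,4,1] [10,4,2] [10,3,3] → 4 drives.
Excess: 5 − 4 = 1.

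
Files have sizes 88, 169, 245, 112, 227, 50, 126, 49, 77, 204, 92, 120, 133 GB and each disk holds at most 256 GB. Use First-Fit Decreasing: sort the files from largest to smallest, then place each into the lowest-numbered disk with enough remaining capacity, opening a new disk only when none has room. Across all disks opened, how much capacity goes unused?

Sorted descending: 245, 227, 204, 169, 133, 126, 120, 112, 92, 88, 77, 50, 49.
Put 245 GB in disk 1; 11 GB remain.
Put 227 GB in disk 2; 29 GB remain.
Put 204 GB in disk 3; 52 GB remain.
Put 169 GB in disk 4; 87 GB remain.
Put 133 GB in disk 5; 123 GB remain.
Put 126 GB in disk 6; 130 GB remain.
Put 120 GB in disk 5; 3 GB remain.
Put 112 GB in disk 6; 18 GB remain.
Put 92 GB in disk 7; 164 GB remain.
Put 88 GB in disk 7; 76 GB remain.
Put 77 GB in disk 4; 10 GB remain.
Put 50 GB in disk 3; 2 GB remain.
Put 49 GB in disk 7; 27 GB remain.
7 disks × 256 GB = 1792 GB; used 1692 GB; unused 100 GB.

100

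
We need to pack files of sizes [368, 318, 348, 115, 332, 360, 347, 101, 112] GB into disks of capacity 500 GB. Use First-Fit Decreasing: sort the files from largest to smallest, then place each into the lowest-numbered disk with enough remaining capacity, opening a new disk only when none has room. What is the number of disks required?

Sorted descending: 368, 360, 348, 347, 332, 318, 115, 112, 101.
368 GB → disk 1 (remaining 132 GB)
360 GB → disk 2 (remaining 140 GB)
348 GB → disk 3 (remaining 152 GB)
347 GB → disk 4 (remaining 153 GB)
332 GB → disk 5 (remaining 168 GB)
318 GB → disk 6 (remaining 182 GB)
115 GB → disk 1 (remaining 17 GB)
112 GB → disk 2 (remaining 28 GB)
101 GB → disk 3 (remaining 51 GB)

6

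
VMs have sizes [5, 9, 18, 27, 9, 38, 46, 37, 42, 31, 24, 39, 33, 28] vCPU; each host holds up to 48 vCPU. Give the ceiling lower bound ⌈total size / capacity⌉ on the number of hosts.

9 hosts

Total size = 5 + 9 + 18 + 27 + 9 + 38 + 46 + 37 + 42 + 31 + 24 + 39 + 33 + 28 = 386 vCPU.
⌈386 / 48⌉ = 9.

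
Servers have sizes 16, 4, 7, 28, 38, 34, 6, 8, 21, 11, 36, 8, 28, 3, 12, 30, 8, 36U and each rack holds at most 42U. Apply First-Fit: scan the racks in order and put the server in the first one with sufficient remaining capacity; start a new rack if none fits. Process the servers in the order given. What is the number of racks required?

Put 16U in rack 1; 26U remain.
Put 4U in rack 1; 22U remain.
Put 7U in rack 1; 15U remain.
Put 28U in rack 2; 14U remain.
Put 38U in rack 3; 4U remain.
Put 34U in rack 4; 8U remain.
Put 6U in rack 1; 9U remain.
Put 8U in rack 1; 1U remain.
Put 21U in rack 5; 21U remain.
Put 11U in rack 2; 3U remain.
Put 36U in rack 6; 6U remain.
Put 8U in rack 4; 0U remain.
Put 28U in rack 7; 14U remain.
Put 3U in rack 2; 0U remain.
Put 12U in rack 5; 9U remain.
Put 30U in rack 8; 12U remain.
Put 8U in rack 5; 1U remain.
Put 36U in rack 9; 6U remain.
Final racks: [16,4,7,6,8] [28,11,3] [38] [34,8] [21,12,8] [36] [28] [30] [36].

9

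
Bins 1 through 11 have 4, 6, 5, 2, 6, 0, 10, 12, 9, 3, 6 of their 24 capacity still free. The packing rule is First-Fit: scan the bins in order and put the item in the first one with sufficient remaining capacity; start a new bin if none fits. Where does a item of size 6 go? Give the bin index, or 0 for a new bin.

2

Bins with room: bin 2 (6), bin 5 (6), bin 7 (10), bin 8 (12), bin 9 (9), bin 11 (6).
The first with room is bin 2.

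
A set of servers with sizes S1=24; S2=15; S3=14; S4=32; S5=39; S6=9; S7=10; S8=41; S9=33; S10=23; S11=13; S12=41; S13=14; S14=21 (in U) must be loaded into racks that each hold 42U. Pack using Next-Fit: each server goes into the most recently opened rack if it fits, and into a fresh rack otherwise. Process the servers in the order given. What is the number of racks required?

10 racks

S1 (24U) → rack 1 (remaining 18U)
S2 (15U) → rack 1 (remaining 3U)
S3 (14U) → rack 2 (remaining 28U)
S4 (32U) → rack 3 (remaining 10U)
S5 (39U) → rack 4 (remaining 3U)
S6 (9U) → rack 5 (remaining 33U)
S7 (10U) → rack 5 (remaining 23U)
S8 (41U) → rack 6 (remaining 1U)
S9 (33U) → rack 7 (remaining 9U)
S10 (23U) → rack 8 (remaining 19U)
S11 (13U) → rack 8 (remaining 6U)
S12 (41U) → rack 9 (remaining 1U)
S13 (14U) → rack 10 (remaining 28U)
S14 (21U) → rack 10 (remaining 7U)
Final racks: [24,15] [14] [32] [39] [9,10] [41] [33] [23,13] [41] [14,21].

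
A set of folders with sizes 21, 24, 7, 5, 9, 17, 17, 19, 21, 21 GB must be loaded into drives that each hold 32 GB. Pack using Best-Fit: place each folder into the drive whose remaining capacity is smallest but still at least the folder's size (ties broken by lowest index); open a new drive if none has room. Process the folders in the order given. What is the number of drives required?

7 drives

Put 21 GB in drive 1; 11 GB remain.
Put 24 GB in drive 2; 8 GB remain.
Put 7 GB in drive 2; 1 GB remain.
Put 5 GB in drive 1; 6 GB remain.
Put 9 GB in drive 3; 23 GB remain.
Put 17 GB in drive 3; 6 GB remain.
Put 17 GB in drive 4; 15 GB remain.
Put 19 GB in drive 5; 13 GB remain.
Put 21 GB in drive 6; 11 GB remain.
Put 21 GB in drive 7; 11 GB remain.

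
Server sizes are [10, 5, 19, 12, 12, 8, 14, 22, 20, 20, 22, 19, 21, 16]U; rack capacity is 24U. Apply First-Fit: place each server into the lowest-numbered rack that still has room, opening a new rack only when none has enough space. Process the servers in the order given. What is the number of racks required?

11

10U → rack 1 (remaining 14U)
5U → rack 1 (remaining 9U)
19U → rack 2 (remaining 5U)
12U → rack 3 (remaining 12U)
12U → rack 3 (remaining 0U)
8U → rack 1 (remaining 1U)
14U → rack 4 (remaining 10U)
22U → rack 5 (remaining 2U)
20U → rack 6 (remaining 4U)
20U → rack 7 (remaining 4U)
22U → rack 8 (remaining 2U)
19U → rack 9 (remaining 5U)
21U → rack 10 (remaining 3U)
16U → rack 11 (remaining 8U)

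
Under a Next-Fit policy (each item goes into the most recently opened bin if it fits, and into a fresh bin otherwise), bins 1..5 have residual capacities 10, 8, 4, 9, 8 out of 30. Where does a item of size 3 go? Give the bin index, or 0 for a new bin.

5

Next-Fit only looks at bin 5, which has 8 free.
3 fits there.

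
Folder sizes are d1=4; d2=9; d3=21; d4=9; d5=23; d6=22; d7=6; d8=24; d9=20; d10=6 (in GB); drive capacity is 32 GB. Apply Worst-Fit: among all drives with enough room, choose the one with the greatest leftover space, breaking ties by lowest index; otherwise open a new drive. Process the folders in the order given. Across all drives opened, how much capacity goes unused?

48

drive 1: place d1 (4 GB), 28 GB left
drive 1: place d2 (9 GB), 19 GB left
drive 2: place d3 (21 GB), 11 GB left
drive 1: place d4 (9 GB), 10 GB left
drive 3: place d5 (23 GB), 9 GB left
drive 4: place d6 (22 GB), 10 GB left
drive 2: place d7 (6 GB), 5 GB left
drive 5: place d8 (24 GB), 8 GB left
drive 6: place d9 (20 GB), 12 GB left
drive 6: place d10 (6 GB), 6 GB left
6 drives × 32 GB = 192 GB; used 144 GB; unused 48 GB.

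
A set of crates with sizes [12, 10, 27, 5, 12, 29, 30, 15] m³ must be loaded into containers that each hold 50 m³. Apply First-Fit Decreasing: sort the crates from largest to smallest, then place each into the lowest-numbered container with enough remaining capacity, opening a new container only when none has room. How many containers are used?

Sorted descending: 30, 29, 27, 15, 12, 12, 10, 5.
30 m³ → container 1 (remaining 20 m³)
29 m³ → container 2 (remaining 21 m³)
27 m³ → container 3 (remaining 23 m³)
15 m³ → container 1 (remaining 5 m³)
12 m³ → container 2 (remaining 9 m³)
12 m³ → container 3 (remaining 11 m³)
10 m³ → container 3 (remaining 1 m³)
5 m³ → container 1 (remaining 0 m³)
Final containers: [30,15,5] [29,12] [27,12,10].

3 containers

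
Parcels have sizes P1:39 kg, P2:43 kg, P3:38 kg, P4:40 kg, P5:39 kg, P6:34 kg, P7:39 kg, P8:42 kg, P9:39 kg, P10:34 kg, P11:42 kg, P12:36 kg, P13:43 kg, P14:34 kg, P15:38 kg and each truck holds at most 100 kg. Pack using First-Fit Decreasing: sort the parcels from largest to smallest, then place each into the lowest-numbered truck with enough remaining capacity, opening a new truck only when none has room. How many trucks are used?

8

Sorted descending: 43, 43, 42, 42, 40, 39, 39, 39, 39, 38, 38, 36, 34, 34, 34.
43 kg → truck 1 (remaining 57 kg)
43 kg → truck 1 (remaining 14 kg)
42 kg → truck 2 (remaining 58 kg)
42 kg → truck 2 (remaining 16 kg)
40 kg → truck 3 (remaining 60 kg)
39 kg → truck 3 (remaining 21 kg)
39 kg → truck 4 (remaining 61 kg)
39 kg → truck 4 (remaining 22 kg)
39 kg → truck 5 (remaining 61 kg)
38 kg → truck 5 (remaining 23 kg)
38 kg → truck 6 (remaining 62 kg)
36 kg → truck 6 (remaining 26 kg)
34 kg → truck 7 (remaining 66 kg)
34 kg → truck 7 (remaining 32 kg)
34 kg → truck 8 (remaining 66 kg)
Final trucks: [43,43] [42,42] [40,39] [39,39] [39,38] [38,36] [34,34] [34].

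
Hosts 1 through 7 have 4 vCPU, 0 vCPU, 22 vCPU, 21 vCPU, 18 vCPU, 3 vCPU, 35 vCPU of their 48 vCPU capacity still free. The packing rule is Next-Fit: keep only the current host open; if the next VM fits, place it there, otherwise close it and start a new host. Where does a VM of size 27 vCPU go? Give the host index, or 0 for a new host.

7

Next-Fit only looks at host 7, which has 35 vCPU free.
27 vCPU fits there.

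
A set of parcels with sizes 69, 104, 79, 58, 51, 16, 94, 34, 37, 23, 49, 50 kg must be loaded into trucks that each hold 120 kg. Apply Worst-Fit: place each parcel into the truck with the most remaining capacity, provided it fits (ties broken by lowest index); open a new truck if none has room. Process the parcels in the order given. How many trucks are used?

7

truck 1: place 69 kg, 51 kg left
truck 2: place 104 kg, 16 kg left
truck 3: place 79 kg, 41 kg left
truck 4: place 58 kg, 62 kg left
truck 4: place 51 kg, 11 kg left
truck 1: place 16 kg, 35 kg left
truck 5: place 94 kg, 26 kg left
truck 3: place 34 kg, 7 kg left
truck 6: place 37 kg, 83 kg left
truck 6: place 23 kg, 60 kg left
truck 6: place 49 kg, 11 kg left
truck 7: place 50 kg, 70 kg left
Final trucks: [69,16] [104] [79,34] [58,51] [94] [37,23,49] [50].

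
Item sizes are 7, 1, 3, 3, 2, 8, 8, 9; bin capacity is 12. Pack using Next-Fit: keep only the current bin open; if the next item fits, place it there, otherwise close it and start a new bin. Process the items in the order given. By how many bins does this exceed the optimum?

Next-Fit: [7,1,3] [3,2] [8] [8] [9] → 5 bins.
Total size 41; any packing needs at least ⌈41/12⌉ = 4 bins.
An optimal packing achieves that bound: [9,3] [8,3,1] [8,2] [7] → 4 bins.
Excess: 5 − 4 = 1.

1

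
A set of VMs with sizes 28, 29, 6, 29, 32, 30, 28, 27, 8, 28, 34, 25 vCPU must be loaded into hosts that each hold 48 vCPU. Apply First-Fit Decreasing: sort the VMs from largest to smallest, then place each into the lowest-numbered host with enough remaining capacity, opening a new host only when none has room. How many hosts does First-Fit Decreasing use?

Sorted descending: 34, 32, 30, 29, 29, 28, 28, 28, 27, 25, 8, 6.
34 vCPU → host 1 (remaining 14 vCPU)
32 vCPU → host 2 (remaining 16 vCPU)
30 vCPU → host 3 (remaining 18 vCPU)
29 vCPU → host 4 (remaining 19 vCPU)
29 vCPU → host 5 (remaining 19 vCPU)
28 vCPU → host 6 (remaining 20 vCPU)
28 vCPU → host 7 (remaining 20 vCPU)
28 vCPU → host 8 (remaining 20 vCPU)
27 vCPU → host 9 (remaining 21 vCPU)
25 vCPU → host 10 (remaining 23 vCPU)
8 vCPU → host 1 (remaining 6 vCPU)
6 vCPU → host 1 (remaining 0 vCPU)

10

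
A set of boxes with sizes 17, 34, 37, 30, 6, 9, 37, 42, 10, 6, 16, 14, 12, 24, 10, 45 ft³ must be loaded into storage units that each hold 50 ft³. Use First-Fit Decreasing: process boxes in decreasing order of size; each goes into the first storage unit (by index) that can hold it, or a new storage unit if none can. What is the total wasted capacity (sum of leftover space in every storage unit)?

51

Sorted descending: 45, 42, 37, 37, 34, 30, 24, 17, 16, 14, 12, 10, 10, 9, 6, 6.
Put 45 ft³ in storage unit 1; 5 ft³ remain.
Put 42 ft³ in storage unit 2; 8 ft³ remain.
Put 37 ft³ in storage unit 3; 13 ft³ remain.
Put 37 ft³ in storage unit 4; 13 ft³ remain.
Put 34 ft³ in storage unit 5; 16 ft³ remain.
Put 30 ft³ in storage unit 6; 20 ft³ remain.
Put 24 ft³ in storage unit 7; 26 ft³ remain.
Put 17 ft³ in storage unit 6; 3 ft³ remain.
Put 16 ft³ in storage unit 5; 0 ft³ remain.
Put 14 ft³ in storage unit 7; 12 ft³ remain.
Put 12 ft³ in storage unit 3; 1 ft³ remain.
Put 10 ft³ in storage unit 4; 3 ft³ remain.
Put 10 ft³ in storage unit 7; 2 ft³ remain.
Put 9 ft³ in storage unit 8; 41 ft³ remain.
Put 6 ft³ in storage unit 2; 2 ft³ remain.
Put 6 ft³ in storage unit 8; 35 ft³ remain.
8 storage units × 50 ft³ = 400 ft³; used 349 ft³; unused 51 ft³.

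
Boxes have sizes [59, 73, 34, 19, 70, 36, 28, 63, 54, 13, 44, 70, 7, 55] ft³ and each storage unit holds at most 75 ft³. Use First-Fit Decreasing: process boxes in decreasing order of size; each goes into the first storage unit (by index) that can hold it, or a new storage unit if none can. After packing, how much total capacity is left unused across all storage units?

50

Sorted descending: 73, 70, 70, 63, 59, 55, 54, 44, 36, 34, 28, 19, 13, 7.
storage unit 1: place 73 ft³, 2 ft³ left
storage unit 2: place 70 ft³, 5 ft³ left
storage unit 3: place 70 ft³, 5 ft³ left
storage unit 4: place 63 ft³, 12 ft³ left
storage unit 5: place 59 ft³, 16 ft³ left
storage unit 6: place 55 ft³, 20 ft³ left
storage unit 7: place 54 ft³, 21 ft³ left
storage unit 8: place 44 ft³, 31 ft³ left
storage unit 9: place 36 ft³, 39 ft³ left
storage unit 9: place 34 ft³, 5 ft³ left
storage unit 8: place 28 ft³, 3 ft³ left
storage unit 6: place 19 ft³, 1 ft³ left
storage unit 5: place 13 ft³, 3 ft³ left
storage unit 4: place 7 ft³, 5 ft³ left
9 storage units × 75 ft³ = 675 ft³; used 625 ft³; unused 50 ft³.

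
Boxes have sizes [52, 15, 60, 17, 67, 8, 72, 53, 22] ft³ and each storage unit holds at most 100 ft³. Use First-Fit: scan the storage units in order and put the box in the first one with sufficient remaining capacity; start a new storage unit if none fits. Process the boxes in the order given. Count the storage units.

Put 52 ft³ in storage unit 1; 48 ft³ remain.
Put 15 ft³ in storage unit 1; 33 ft³ remain.
Put 60 ft³ in storage unit 2; 40 ft³ remain.
Put 17 ft³ in storage unit 1; 16 ft³ remain.
Put 67 ft³ in storage unit 3; 33 ft³ remain.
Put 8 ft³ in storage unit 1; 8 ft³ remain.
Put 72 ft³ in storage unit 4; 28 ft³ remain.
Put 53 ft³ in storage unit 5; 47 ft³ remain.
Put 22 ft³ in storage unit 2; 18 ft³ remain.

5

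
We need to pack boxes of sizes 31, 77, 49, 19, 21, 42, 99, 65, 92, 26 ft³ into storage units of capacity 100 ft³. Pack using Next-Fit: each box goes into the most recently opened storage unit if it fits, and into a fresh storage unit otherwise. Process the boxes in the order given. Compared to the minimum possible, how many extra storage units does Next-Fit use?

Next-Fit: [31] [77] [49,19,21] [42] [99] [65] [92] [26] → 8 storage units.
Total size 521 ft³; any packing needs at least ⌈521/100⌉ = 6 storage units.
An optimal packing achieves that bound: [99] [92] [77,21] [65,31] [49,42] [26,19] → 6 storage units.
Excess: 8 − 6 = 2.

2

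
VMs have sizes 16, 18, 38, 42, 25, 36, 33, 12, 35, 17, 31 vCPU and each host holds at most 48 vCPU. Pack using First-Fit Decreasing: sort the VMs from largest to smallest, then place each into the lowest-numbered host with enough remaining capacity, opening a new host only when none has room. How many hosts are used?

8 hosts

Sorted descending: 42, 38, 36, 35, 33, 31, 25, 18, 17, 16, 12.
Put 42 vCPU in host 1; 6 vCPU remain.
Put 38 vCPU in host 2; 10 vCPU remain.
Put 36 vCPU in host 3; 12 vCPU remain.
Put 35 vCPU in host 4; 13 vCPU remain.
Put 33 vCPU in host 5; 15 vCPU remain.
Put 31 vCPU in host 6; 17 vCPU remain.
Put 25 vCPU in host 7; 23 vCPU remain.
Put 18 vCPU in host 7; 5 vCPU remain.
Put 17 vCPU in host 6; 0 vCPU remain.
Put 16 vCPU in host 8; 32 vCPU remain.
Put 12 vCPU in host 3; 0 vCPU remain.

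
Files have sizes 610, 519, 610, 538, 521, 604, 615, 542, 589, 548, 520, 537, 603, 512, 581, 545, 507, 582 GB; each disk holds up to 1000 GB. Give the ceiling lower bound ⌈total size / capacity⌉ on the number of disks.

11

Total size = 610 + 519 + 610 + 538 + 521 + 604 + 615 + 542 + 589 + 548 + 520 + 537 + 603 + 512 + 581 + 545 + 507 + 582 = 10083 GB.
⌈10083 / 1000⌉ = 11.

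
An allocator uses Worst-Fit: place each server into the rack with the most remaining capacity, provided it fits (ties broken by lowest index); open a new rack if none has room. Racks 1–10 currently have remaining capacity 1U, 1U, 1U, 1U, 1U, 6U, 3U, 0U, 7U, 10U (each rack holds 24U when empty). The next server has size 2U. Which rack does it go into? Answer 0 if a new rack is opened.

10

Racks with room: rack 6 (6U), rack 7 (3U), rack 9 (7U), rack 10 (10U).
Most room is rack 10 with 10U free.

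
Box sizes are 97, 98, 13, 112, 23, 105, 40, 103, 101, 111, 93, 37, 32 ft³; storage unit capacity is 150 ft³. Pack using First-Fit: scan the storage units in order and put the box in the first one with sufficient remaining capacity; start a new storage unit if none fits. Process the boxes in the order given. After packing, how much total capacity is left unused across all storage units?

235

97 ft³ → storage unit 1 (remaining 53 ft³)
98 ft³ → storage unit 2 (remaining 52 ft³)
13 ft³ → storage unit 1 (remaining 40 ft³)
112 ft³ → storage unit 3 (remaining 38 ft³)
23 ft³ → storage unit 1 (remaining 17 ft³)
105 ft³ → storage unit 4 (remaining 45 ft³)
40 ft³ → storage unit 2 (remaining 12 ft³)
103 ft³ → storage unit 5 (remaining 47 ft³)
101 ft³ → storage unit 6 (remaining 49 ft³)
111 ft³ → storage unit 7 (remaining 39 ft³)
93 ft³ → storage unit 8 (remaining 57 ft³)
37 ft³ → storage unit 3 (remaining 1 ft³)
32 ft³ → storage unit 4 (remaining 13 ft³)
8 storage units × 150 ft³ = 1200 ft³; used 965 ft³; unused 235 ft³.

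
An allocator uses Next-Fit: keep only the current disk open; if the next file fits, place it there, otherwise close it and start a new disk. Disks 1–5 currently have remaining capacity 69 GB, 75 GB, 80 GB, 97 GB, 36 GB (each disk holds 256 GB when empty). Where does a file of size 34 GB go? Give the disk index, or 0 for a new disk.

Next-Fit only looks at disk 5, which has 36 GB free.
34 GB fits there.

5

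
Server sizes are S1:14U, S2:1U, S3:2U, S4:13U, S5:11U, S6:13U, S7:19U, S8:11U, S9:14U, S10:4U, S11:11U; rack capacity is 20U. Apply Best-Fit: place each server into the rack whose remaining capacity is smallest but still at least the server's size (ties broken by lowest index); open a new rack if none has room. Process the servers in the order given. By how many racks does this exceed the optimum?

0

Best-Fit: [14,1,2] [13] [11] [13] [19] [11] [14,4] [11] → 8 racks.
8 servers exceed 10U (half the capacity), and no two of those can share a rack, so at least 8 racks are needed.
So 8 is already optimal.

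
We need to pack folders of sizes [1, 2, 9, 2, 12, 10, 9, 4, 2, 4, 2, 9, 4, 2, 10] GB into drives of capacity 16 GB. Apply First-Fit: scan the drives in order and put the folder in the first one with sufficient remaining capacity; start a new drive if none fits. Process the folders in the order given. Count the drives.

1 GB → drive 1 (remaining 15 GB)
2 GB → drive 1 (remaining 13 GB)
9 GB → drive 1 (remaining 4 GB)
2 GB → drive 1 (remaining 2 GB)
12 GB → drive 2 (remaining 4 GB)
10 GB → drive 3 (remaining 6 GB)
9 GB → drive 4 (remaining 7 GB)
4 GB → drive 2 (remaining 0 GB)
2 GB → drive 1 (remaining 0 GB)
4 GB → drive 3 (remaining 2 GB)
2 GB → drive 3 (remaining 0 GB)
9 GB → drive 5 (remaining 7 GB)
4 GB → drive 4 (remaining 3 GB)
2 GB → drive 4 (remaining 1 GB)
10 GB → drive 6 (remaining 6 GB)

6 drives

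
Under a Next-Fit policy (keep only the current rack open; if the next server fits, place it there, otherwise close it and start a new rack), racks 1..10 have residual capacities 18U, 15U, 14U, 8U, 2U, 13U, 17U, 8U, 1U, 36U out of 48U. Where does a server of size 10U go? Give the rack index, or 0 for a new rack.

Next-Fit only looks at rack 10, which has 36U free.
10U fits there.

10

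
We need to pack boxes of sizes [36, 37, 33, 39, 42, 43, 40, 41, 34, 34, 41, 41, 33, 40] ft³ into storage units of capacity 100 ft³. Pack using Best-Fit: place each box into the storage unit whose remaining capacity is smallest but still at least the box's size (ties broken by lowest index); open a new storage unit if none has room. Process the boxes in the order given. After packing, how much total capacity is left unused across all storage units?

36 ft³ → storage unit 1 (remaining 64 ft³)
37 ft³ → storage unit 1 (remaining 27 ft³)
33 ft³ → storage unit 2 (remaining 67 ft³)
39 ft³ → storage unit 2 (remaining 28 ft³)
42 ft³ → storage unit 3 (remaining 58 ft³)
43 ft³ → storage unit 3 (remaining 15 ft³)
40 ft³ → storage unit 4 (remaining 60 ft³)
41 ft³ → storage unit 4 (remaining 19 ft³)
34 ft³ → storage unit 5 (remaining 66 ft³)
34 ft³ → storage unit 5 (remaining 32 ft³)
41 ft³ → storage unit 6 (remaining 59 ft³)
41 ft³ → storage unit 6 (remaining 18 ft³)
33 ft³ → storage unit 7 (remaining 67 ft³)
40 ft³ → storage unit 7 (remaining 27 ft³)
7 storage units × 100 ft³ = 700 ft³; used 534 ft³; unused 166 ft³.

166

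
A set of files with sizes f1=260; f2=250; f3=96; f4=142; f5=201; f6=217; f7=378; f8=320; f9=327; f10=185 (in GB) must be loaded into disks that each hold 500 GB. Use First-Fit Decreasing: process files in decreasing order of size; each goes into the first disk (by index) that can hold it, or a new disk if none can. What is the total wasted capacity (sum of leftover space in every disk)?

Sorted descending: 378, 327, 320, 260, 250, 217, 201, 185, 142, 96.
378 GB → disk 1 (remaining 122 GB)
327 GB → disk 2 (remaining 173 GB)
320 GB → disk 3 (remaining 180 GB)
260 GB → disk 4 (remaining 240 GB)
250 GB → disk 5 (remaining 250 GB)
217 GB → disk 4 (remaining 23 GB)
201 GB → disk 5 (remaining 49 GB)
185 GB → disk 6 (remaining 315 GB)
142 GB → disk 2 (remaining 31 GB)
96 GB → disk 1 (remaining 26 GB)
6 disks × 500 GB = 3000 GB; used 2376 GB; unused 624 GB.

624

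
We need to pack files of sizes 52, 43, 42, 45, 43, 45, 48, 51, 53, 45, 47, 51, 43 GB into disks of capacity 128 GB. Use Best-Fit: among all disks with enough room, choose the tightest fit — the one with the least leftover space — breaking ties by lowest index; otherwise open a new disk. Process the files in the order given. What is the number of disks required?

disk 1: place 52 GB, 76 GB left
disk 1: place 43 GB, 33 GB left
disk 2: place 42 GB, 86 GB left
disk 2: place 45 GB, 41 GB left
disk 3: place 43 GB, 85 GB left
disk 3: place 45 GB, 40 GB left
disk 4: place 48 GB, 80 GB left
disk 4: place 51 GB, 29 GB left
disk 5: place 53 GB, 75 GB left
disk 5: place 45 GB, 30 GB left
disk 6: place 47 GB, 81 GB left
disk 6: place 51 GB, 30 GB left
disk 7: place 43 GB, 85 GB left

7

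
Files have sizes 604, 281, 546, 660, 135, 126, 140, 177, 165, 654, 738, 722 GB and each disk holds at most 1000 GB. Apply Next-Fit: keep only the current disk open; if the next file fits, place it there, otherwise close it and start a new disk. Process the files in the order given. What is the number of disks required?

Put 604 GB in disk 1; 396 GB remain.
Put 281 GB in disk 1; 115 GB remain.
Put 546 GB in disk 2; 454 GB remain.
Put 660 GB in disk 3; 340 GB remain.
Put 135 GB in disk 3; 205 GB remain.
Put 126 GB in disk 3; 79 GB remain.
Put 140 GB in disk 4; 860 GB remain.
Put 177 GB in disk 4; 683 GB remain.
Put 165 GB in disk 4; 518 GB remain.
Put 654 GB in disk 5; 346 GB remain.
Put 738 GB in disk 6; 262 GB remain.
Put 722 GB in disk 7; 278 GB remain.
Final disks: [604,281] [546] [660,135,126] [140,177,165] [654] [738] [722].

7 disks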